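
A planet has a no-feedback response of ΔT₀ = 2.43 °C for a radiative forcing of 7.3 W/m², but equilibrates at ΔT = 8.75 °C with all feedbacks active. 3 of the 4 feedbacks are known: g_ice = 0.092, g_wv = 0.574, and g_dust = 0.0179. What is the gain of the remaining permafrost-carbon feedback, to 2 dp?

Amplification A = ΔT/ΔT₀ = 8.75/2.43 = 3.601.
Total gain g = 1 − 1/A = 1 − 1/3.601 = 0.7223.
Known gains sum to 0.092 + 0.574 + 0.0179 = 0.6839.
g_pf = 0.7223 − 0.6839 = 0.04.

0.04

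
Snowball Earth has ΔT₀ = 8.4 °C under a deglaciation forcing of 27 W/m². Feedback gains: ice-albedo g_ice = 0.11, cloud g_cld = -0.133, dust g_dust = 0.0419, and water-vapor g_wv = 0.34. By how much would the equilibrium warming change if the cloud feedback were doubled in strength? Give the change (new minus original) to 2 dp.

-2.25 °C

Original: g = 0.3589, ΔT = 8.4/(1−0.3589) = 13.1025 °C.
With doubled cloud: g' = 0.2259, ΔT' = 8.4/(1−0.2259) = 10.8513 °C.
Change = 10.8513 − 13.1025 = -2.25 °C.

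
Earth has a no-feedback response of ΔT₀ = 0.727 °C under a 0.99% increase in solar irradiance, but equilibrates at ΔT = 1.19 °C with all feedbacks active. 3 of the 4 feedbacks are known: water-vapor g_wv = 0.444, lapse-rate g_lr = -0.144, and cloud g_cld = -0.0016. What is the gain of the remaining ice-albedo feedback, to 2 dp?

Amplification A = ΔT/ΔT₀ = 1.19/0.727 = 1.637.
Total gain g = 1 − 1/A = 1 − 1/1.637 = 0.3891.
Known gains sum to 0.444 − 0.144 − 0.0016 = 0.2984.
g_ice = 0.3891 − 0.2984 = 0.09.

0.09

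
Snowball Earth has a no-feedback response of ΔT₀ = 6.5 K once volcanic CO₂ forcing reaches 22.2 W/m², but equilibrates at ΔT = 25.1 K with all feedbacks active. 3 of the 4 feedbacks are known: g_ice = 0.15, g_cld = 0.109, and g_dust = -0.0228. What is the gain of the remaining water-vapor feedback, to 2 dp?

0.50

Amplification A = ΔT/ΔT₀ = 25.1/6.5 = 3.862.
Total gain g = 1 − 1/A = 1 − 1/3.862 = 0.7411.
Known gains sum to 0.15 + 0.109 − 0.0228 = 0.2362.
g_wv = 0.7411 − 0.2362 = 0.50.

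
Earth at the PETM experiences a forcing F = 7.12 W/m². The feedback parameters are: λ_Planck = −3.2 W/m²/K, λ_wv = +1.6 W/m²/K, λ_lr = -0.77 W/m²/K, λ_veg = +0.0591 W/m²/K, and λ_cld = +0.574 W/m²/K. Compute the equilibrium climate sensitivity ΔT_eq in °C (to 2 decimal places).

Net feedback parameter λ = (−3.2) + (+1.6) + (-0.77) + (+0.0591) + (+0.574) = -1.7369 W/m²/K.
ΔT = −F/λ = −7.12/(-1.7369) = 4.10 °C.

4.10 °C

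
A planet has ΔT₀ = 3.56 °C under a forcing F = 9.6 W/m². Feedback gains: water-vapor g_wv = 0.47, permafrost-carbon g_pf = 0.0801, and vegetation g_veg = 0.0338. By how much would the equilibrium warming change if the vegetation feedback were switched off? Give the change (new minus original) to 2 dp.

Original: g = 0.5839, ΔT = 3.56/(1−0.5839) = 8.5556 °C.
Without vegetation: g' = 0.5501, ΔT' = 3.56/(1−0.5501) = 7.9129 °C.
Change = 7.9129 − 8.5556 = -0.64 °C.

-0.64 °C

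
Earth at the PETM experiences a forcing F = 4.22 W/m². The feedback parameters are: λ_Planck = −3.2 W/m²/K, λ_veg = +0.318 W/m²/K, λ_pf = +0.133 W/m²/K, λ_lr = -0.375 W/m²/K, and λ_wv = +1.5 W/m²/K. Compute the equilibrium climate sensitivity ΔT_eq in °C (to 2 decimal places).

2.60 °C

Net feedback parameter λ = (−3.2) + (+0.318) + (+0.133) + (-0.375) + (+1.5) = -1.624 W/m²/K.
ΔT = −F/λ = −4.22/(-1.624) = 2.60 °C.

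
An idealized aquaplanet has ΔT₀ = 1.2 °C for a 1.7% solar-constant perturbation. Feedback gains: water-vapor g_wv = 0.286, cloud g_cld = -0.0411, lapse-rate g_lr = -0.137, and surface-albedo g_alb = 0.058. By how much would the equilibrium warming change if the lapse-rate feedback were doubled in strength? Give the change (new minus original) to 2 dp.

Original: g = 0.1659, ΔT = 1.2/(1−0.1659) = 1.4387 °C.
With doubled lapse-rate: g' = 0.0289, ΔT' = 1.2/(1−0.0289) = 1.2357 °C.
Change = 1.2357 − 1.4387 = -0.20 °C.

-0.20 °C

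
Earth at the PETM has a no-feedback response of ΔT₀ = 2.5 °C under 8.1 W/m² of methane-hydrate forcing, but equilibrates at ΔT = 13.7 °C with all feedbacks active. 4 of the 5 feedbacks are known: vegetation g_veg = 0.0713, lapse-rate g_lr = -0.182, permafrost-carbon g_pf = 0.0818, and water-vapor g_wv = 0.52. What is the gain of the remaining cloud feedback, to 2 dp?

Amplification A = ΔT/ΔT₀ = 13.7/2.5 = 5.48.
Total gain g = 1 − 1/A = 1 − 1/5.48 = 0.8175.
Known gains sum to 0.0713 − 0.182 + 0.0818 + 0.52 = 0.4911.
g_cld = 0.8175 − 0.4911 = 0.33.

0.33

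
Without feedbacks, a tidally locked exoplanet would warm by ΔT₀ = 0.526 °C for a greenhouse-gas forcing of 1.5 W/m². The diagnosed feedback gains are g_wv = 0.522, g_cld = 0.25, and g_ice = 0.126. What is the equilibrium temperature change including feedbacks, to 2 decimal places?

5.16 °C

Total gain g = 0.522 + 0.25 + 0.126 = 0.898.
Amplification A = 1/(1 − 0.898) = 9.804.
ΔT = 0.526 × 9.804 = 5.16 °C.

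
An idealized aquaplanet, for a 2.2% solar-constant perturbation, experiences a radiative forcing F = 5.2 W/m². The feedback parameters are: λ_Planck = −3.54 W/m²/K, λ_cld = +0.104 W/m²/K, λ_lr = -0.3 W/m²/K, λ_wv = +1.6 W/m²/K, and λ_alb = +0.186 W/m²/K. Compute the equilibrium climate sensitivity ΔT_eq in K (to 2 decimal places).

Net feedback parameter λ = (−3.54) + (+0.104) + (-0.3) + (+1.6) + (+0.186) = -1.95 W/m²/K.
ΔT = −F/λ = −5.2/(-1.95) = 2.67 K.

2.67 K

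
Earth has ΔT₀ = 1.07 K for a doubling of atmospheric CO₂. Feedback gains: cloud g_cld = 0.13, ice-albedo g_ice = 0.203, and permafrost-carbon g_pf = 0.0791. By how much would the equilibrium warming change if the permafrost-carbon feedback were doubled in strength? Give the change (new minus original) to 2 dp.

0.28 K

Original: g = 0.4121, ΔT = 1.07/(1−0.4121) = 1.8200 K.
With doubled permafrost-carbon: g' = 0.4912, ΔT' = 1.07/(1−0.4912) = 2.1030 K.
Change = 2.1030 − 1.8200 = 0.28 K.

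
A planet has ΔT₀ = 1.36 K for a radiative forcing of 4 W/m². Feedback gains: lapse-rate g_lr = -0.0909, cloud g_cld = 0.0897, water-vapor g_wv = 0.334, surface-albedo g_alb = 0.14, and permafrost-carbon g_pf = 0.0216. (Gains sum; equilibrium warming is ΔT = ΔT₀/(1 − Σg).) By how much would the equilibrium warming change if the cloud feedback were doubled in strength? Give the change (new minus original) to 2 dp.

0.58 K

Original: g = 0.4944, ΔT = 1.36/(1−0.4944) = 2.6899 K.
With doubled cloud: g' = 0.5841, ΔT' = 1.36/(1−0.5841) = 3.2700 K.
Change = 3.2700 − 2.6899 = 0.58 K.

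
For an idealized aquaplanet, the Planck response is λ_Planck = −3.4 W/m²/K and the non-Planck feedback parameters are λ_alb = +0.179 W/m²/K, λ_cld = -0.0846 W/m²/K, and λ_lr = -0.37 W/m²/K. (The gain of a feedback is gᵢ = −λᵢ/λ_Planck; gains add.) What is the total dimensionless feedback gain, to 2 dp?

Convert to gains: g_alb = 0.179/3.4 = 0.05265; g_cld = -0.0846/3.4 = -0.02488; g_lr = -0.37/3.4 = -0.1088.
Total gain g = -0.08103.

-0.08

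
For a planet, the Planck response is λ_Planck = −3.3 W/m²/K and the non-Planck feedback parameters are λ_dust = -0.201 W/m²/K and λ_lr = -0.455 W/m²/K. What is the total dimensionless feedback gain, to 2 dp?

-0.20

Convert to gains: g_dust = -0.201/3.3 = -0.06091; g_lr = -0.455/3.3 = -0.1379.
Total gain g = -0.19881.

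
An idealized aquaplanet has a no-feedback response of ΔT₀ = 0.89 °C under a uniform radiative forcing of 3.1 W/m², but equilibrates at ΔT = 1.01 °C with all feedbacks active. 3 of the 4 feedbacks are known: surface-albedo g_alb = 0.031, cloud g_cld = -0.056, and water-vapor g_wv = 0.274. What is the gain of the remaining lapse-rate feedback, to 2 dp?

-0.13

Amplification A = ΔT/ΔT₀ = 1.01/0.89 = 1.135.
Total gain g = 1 − 1/A = 1 − 1/1.135 = 0.1189.
Known gains sum to 0.031 − 0.056 + 0.274 = 0.249.
g_lr = 0.1189 − 0.249 = -0.13.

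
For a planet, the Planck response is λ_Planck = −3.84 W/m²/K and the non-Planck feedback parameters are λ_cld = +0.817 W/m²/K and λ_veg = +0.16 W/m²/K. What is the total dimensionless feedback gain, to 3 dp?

0.254

Convert to gains: g_cld = 0.817/3.84 = 0.2128; g_veg = 0.16/3.84 = 0.04167.
Total gain g = 0.25447.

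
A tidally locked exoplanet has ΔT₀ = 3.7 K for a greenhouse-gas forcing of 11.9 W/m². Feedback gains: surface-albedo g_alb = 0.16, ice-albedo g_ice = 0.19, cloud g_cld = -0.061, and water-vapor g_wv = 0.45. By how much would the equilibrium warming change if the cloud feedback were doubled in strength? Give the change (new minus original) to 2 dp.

-2.69 K

Original: g = 0.739, ΔT = 3.7/(1−0.739) = 14.1762 K.
With doubled cloud: g' = 0.678, ΔT' = 3.7/(1−0.678) = 11.4907 K.
Change = 11.4907 − 14.1762 = -2.69 K.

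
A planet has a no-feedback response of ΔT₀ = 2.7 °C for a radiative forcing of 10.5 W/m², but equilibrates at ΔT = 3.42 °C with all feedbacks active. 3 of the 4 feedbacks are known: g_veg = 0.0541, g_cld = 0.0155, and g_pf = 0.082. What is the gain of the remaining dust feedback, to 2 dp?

Amplification A = ΔT/ΔT₀ = 3.42/2.7 = 1.267.
Total gain g = 1 − 1/A = 1 − 1/1.267 = 0.2107.
Known gains sum to 0.0541 + 0.0155 + 0.082 = 0.1516.
g_dust = 0.2107 − 0.1516 = 0.06.

0.06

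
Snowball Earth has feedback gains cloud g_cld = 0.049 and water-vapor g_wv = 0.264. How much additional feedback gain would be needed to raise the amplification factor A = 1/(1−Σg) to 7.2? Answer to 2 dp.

Current total gain = 0.313.
Target gain for A = 7.2: g* = 1 − 1/7.2 = 0.8611.
Additional gain needed = 0.8611 − 0.313 = 0.55.

0.55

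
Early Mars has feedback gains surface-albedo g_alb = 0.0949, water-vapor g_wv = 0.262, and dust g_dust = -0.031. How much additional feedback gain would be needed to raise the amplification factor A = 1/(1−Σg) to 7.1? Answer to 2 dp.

Current total gain = 0.3259.
Target gain for A = 7.1: g* = 1 − 1/7.1 = 0.8592.
Additional gain needed = 0.8592 − 0.3259 = 0.53.

0.53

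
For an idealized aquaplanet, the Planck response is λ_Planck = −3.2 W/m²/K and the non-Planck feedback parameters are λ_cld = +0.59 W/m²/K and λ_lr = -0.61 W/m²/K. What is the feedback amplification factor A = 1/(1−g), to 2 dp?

0.99

Convert to gains: g_cld = 0.59/3.2 = 0.1844; g_lr = -0.61/3.2 = -0.1906.
Total gain g = -0.0062.
A = 1/(1 + 0.0062) = 0.99.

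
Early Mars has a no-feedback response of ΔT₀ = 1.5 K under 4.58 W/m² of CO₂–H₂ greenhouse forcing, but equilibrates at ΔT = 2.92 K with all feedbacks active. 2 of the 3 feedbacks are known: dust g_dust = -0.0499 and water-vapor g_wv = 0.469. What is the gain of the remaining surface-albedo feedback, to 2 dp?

Amplification A = ΔT/ΔT₀ = 2.92/1.5 = 1.947.
Total gain g = 1 − 1/A = 1 − 1/1.947 = 0.4864.
Known gains sum to -0.0499 + 0.469 = 0.4191.
g_alb = 0.4864 − 0.4191 = 0.07.

0.07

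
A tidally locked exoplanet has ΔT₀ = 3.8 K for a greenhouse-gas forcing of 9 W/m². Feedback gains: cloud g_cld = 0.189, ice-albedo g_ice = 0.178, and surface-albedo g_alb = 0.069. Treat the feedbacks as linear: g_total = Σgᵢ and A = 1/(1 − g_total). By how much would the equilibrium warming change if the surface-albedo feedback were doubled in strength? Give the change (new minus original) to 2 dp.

Original: g = 0.436, ΔT = 3.8/(1−0.436) = 6.7376 K.
With doubled surface-albedo: g' = 0.505, ΔT' = 3.8/(1−0.505) = 7.6768 K.
Change = 7.6768 − 6.7376 = 0.94 K.

0.94 K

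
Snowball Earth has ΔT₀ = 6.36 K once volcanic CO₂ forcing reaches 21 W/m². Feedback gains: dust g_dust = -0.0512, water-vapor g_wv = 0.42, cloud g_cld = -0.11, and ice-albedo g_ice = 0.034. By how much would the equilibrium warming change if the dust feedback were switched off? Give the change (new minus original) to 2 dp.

0.70 K

Original: g = 0.2928, ΔT = 6.36/(1−0.2928) = 8.9932 K.
Without dust: g' = 0.344, ΔT' = 6.36/(1−0.344) = 9.6951 K.
Change = 9.6951 − 8.9932 = 0.70 K.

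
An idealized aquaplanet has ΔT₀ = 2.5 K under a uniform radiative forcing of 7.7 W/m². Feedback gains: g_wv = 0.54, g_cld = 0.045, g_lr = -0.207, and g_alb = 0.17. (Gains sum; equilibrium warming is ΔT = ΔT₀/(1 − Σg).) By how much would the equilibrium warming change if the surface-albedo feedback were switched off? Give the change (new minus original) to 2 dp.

Original: g = 0.548, ΔT = 2.5/(1−0.548) = 5.5310 K.
Without surface-albedo: g' = 0.378, ΔT' = 2.5/(1−0.378) = 4.0193 K.
Change = 4.0193 − 5.5310 = -1.51 K.

-1.51 K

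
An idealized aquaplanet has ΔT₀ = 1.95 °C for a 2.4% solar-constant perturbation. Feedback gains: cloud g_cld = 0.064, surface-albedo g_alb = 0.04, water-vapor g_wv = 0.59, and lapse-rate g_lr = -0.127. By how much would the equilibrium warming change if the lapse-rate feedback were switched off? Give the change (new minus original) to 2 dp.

Original: g = 0.567, ΔT = 1.95/(1−0.567) = 4.5035 °C.
Without lapse-rate: g' = 0.694, ΔT' = 1.95/(1−0.694) = 6.3725 °C.
Change = 6.3725 − 4.5035 = 1.87 °C.

1.87 °C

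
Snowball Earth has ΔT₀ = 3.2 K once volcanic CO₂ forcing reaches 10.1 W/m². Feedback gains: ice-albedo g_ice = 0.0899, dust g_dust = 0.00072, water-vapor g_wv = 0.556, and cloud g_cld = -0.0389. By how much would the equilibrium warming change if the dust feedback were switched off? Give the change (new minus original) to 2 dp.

Original: g = 0.60772, ΔT = 3.2/(1−0.60772) = 8.1574 K.
Without dust: g' = 0.607, ΔT' = 3.2/(1−0.607) = 8.1425 K.
Change = 8.1425 − 8.1574 = -0.01 K.

-0.01 K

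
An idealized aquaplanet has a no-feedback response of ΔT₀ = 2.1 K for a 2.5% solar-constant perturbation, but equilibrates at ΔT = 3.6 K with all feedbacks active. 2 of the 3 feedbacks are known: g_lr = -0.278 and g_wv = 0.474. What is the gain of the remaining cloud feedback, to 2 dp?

Amplification A = ΔT/ΔT₀ = 3.6/2.1 = 1.714.
Total gain g = 1 − 1/A = 1 − 1/1.714 = 0.4166.
Known gains sum to -0.278 + 0.474 = 0.196.
g_cld = 0.4166 − 0.196 = 0.22.

0.22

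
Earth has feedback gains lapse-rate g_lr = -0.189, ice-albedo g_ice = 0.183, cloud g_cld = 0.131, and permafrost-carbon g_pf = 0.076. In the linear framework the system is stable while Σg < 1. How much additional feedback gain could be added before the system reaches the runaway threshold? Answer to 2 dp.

Current total gain = -0.189 + 0.183 + 0.131 + 0.076 = 0.201.
Margin to runaway = 1 − 0.201 = 0.80.

0.80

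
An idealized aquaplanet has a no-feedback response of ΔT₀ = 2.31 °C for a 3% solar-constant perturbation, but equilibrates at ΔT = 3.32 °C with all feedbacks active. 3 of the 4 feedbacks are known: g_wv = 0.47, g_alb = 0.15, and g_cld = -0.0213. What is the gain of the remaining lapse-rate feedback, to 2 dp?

Amplification A = ΔT/ΔT₀ = 3.32/2.31 = 1.437.
Total gain g = 1 − 1/A = 1 − 1/1.437 = 0.3041.
Known gains sum to 0.47 + 0.15 − 0.0213 = 0.5987.
g_lr = 0.3041 − 0.5987 = -0.29.

-0.29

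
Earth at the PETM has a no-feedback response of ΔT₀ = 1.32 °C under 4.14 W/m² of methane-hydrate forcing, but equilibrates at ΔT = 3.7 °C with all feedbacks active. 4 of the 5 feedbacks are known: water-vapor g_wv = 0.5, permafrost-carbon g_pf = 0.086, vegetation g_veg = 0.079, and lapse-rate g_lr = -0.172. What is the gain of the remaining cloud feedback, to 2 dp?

0.15

Amplification A = ΔT/ΔT₀ = 3.7/1.32 = 2.803.
Total gain g = 1 − 1/A = 1 − 1/2.803 = 0.6432.
Known gains sum to 0.5 + 0.086 + 0.079 − 0.172 = 0.493.
g_cld = 0.6432 − 0.493 = 0.15.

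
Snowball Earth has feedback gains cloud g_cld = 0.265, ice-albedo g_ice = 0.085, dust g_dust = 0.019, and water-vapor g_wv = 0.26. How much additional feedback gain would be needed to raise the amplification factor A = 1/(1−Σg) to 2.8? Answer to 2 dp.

Current total gain = 0.629.
Target gain for A = 2.8: g* = 1 − 1/2.8 = 0.6429.
Additional gain needed = 0.6429 − 0.629 = 0.01.

0.01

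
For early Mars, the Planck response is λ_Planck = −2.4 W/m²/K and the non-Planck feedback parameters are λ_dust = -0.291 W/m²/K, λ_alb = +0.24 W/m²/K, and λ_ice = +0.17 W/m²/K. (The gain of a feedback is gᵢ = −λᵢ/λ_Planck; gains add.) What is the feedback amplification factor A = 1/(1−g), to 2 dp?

1.05

Convert to gains: g_dust = -0.291/2.4 = -0.1212; g_alb = 0.24/2.4 = 0.1; g_ice = 0.17/2.4 = 0.07083.
Total gain g = 0.04963.
A = 1/(1 − 0.04963) = 1.05.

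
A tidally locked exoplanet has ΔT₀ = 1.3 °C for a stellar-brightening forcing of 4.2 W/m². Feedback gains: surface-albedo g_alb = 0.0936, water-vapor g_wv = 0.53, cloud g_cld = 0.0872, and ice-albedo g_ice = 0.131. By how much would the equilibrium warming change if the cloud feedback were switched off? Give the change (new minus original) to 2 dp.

-2.92 °C

Original: g = 0.8418, ΔT = 1.3/(1−0.8418) = 8.2174 °C.
Without cloud: g' = 0.7546, ΔT' = 1.3/(1−0.7546) = 5.2975 °C.
Change = 5.2975 − 8.2174 = -2.92 °C.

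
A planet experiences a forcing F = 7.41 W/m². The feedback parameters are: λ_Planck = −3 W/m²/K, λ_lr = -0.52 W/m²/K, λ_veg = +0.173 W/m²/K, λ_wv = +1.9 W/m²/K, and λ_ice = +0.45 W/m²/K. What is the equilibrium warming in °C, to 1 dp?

Net feedback parameter λ = (−3) + (-0.52) + (+0.173) + (+1.9) + (+0.45) = -0.997 W/m²/K.
ΔT = −F/λ = −7.41/(-0.997) = 7.4 °C.

7.4 °C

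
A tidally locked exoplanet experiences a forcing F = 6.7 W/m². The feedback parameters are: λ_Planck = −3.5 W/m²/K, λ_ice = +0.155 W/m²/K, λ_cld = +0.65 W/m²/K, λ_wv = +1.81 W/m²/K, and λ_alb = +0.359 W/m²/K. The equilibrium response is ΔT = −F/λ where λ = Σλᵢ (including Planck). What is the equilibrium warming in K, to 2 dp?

12.74 K

Net feedback parameter λ = (−3.5) + (+0.155) + (+0.65) + (+1.81) + (+0.359) = -0.526 W/m²/K.
ΔT = −F/λ = −6.7/(-0.526) = 12.74 K.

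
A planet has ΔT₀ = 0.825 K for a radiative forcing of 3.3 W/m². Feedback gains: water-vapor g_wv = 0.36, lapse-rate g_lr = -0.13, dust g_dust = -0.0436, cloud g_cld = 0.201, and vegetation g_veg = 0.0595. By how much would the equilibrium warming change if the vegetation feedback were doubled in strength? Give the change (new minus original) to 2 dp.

Original: g = 0.4469, ΔT = 0.825/(1−0.4469) = 1.4916 K.
With doubled vegetation: g' = 0.5064, ΔT' = 0.825/(1−0.5064) = 1.6714 K.
Change = 1.6714 − 1.4916 = 0.18 K.

0.18 K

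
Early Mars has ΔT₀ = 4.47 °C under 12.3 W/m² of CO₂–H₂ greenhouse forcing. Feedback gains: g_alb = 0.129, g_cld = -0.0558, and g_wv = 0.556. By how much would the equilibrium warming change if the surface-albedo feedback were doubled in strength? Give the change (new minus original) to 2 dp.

Original: g = 0.6292, ΔT = 4.47/(1−0.6292) = 12.0550 °C.
With doubled surface-albedo: g' = 0.7582, ΔT' = 4.47/(1−0.7582) = 18.4864 °C.
Change = 18.4864 − 12.0550 = 6.43 °C.

6.43 °C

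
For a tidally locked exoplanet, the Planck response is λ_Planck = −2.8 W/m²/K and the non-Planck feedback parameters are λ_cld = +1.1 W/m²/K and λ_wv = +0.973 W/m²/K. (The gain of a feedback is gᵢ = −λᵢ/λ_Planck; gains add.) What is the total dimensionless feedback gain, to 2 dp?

Convert to gains: g_cld = 1.1/2.8 = 0.3929; g_wv = 0.973/2.8 = 0.3475.
Total gain g = 0.7404.

0.74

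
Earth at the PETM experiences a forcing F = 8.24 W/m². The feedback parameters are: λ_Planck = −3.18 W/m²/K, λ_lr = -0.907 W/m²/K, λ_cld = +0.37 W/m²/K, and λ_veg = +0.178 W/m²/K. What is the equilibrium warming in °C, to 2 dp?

2.33 °C

Net feedback parameter λ = (−3.18) + (-0.907) + (+0.37) + (+0.178) = -3.539 W/m²/K.
ΔT = −F/λ = −8.24/(-3.539) = 2.33 °C.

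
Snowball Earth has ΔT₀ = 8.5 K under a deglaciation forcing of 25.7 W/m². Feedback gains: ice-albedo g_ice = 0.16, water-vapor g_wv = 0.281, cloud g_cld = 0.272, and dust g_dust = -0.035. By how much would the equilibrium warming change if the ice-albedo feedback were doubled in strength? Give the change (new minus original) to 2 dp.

Original: g = 0.678, ΔT = 8.5/(1−0.678) = 26.3975 K.
With doubled ice-albedo: g' = 0.838, ΔT' = 8.5/(1−0.838) = 52.4691 K.
Change = 52.4691 − 26.3975 = 26.07 K.

26.07 K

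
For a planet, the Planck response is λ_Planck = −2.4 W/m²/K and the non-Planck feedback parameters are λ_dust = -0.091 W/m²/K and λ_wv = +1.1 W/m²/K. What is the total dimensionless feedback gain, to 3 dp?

0.420

Convert to gains: g_dust = -0.091/2.4 = -0.03792; g_wv = 1.1/2.4 = 0.4583.
Total gain g = 0.42038.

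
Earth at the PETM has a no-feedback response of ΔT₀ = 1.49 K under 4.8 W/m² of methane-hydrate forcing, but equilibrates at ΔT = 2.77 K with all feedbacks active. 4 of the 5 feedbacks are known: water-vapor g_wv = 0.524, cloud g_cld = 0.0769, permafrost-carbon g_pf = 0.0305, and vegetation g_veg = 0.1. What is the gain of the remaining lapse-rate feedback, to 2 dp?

-0.27

Amplification A = ΔT/ΔT₀ = 2.77/1.49 = 1.859.
Total gain g = 1 − 1/A = 1 − 1/1.859 = 0.4621.
Known gains sum to 0.524 + 0.0769 + 0.0305 + 0.1 = 0.7314.
g_lr = 0.4621 − 0.7314 = -0.27.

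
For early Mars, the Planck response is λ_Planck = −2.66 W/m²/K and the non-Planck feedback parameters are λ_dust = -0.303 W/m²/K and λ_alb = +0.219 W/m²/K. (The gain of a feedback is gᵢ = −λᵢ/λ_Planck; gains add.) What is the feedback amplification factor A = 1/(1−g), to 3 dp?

0.969

Convert to gains: g_dust = -0.303/2.66 = -0.1139; g_alb = 0.219/2.66 = 0.08233.
Total gain g = -0.03157.
A = 1/(1 + 0.03157) = 0.969.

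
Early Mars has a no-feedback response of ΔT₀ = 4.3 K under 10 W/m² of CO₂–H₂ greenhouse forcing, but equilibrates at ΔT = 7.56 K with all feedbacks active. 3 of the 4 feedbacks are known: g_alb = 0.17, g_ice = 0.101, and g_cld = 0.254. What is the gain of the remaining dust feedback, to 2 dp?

Amplification A = ΔT/ΔT₀ = 7.56/4.3 = 1.758.
Total gain g = 1 − 1/A = 1 − 1/1.758 = 0.4312.
Known gains sum to 0.17 + 0.101 + 0.254 = 0.525.
g_dust = 0.4312 − 0.525 = -0.09.

-0.09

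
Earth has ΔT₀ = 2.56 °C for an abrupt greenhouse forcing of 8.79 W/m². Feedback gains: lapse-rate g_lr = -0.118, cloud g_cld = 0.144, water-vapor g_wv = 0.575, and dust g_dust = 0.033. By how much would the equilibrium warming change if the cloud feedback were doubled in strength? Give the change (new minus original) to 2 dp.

4.54 °C

Original: g = 0.634, ΔT = 2.56/(1−0.634) = 6.9945 °C.
With doubled cloud: g' = 0.778, ΔT' = 2.56/(1−0.778) = 11.5315 °C.
Change = 11.5315 − 6.9945 = 4.54 °C.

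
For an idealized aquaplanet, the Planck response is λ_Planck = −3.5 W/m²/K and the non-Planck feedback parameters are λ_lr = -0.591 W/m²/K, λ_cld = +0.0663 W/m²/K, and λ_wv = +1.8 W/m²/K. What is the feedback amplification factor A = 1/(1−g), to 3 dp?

1.573

Convert to gains: g_lr = -0.591/3.5 = -0.1689; g_cld = 0.0663/3.5 = 0.01894; g_wv = 1.8/3.5 = 0.5143.
Total gain g = 0.36434.
A = 1/(1 − 0.36434) = 1.573.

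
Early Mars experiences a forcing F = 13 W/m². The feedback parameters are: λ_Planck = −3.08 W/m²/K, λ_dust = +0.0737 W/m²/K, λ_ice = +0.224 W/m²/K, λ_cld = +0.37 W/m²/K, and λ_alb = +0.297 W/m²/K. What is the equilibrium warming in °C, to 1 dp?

6.1 °C

Net feedback parameter λ = (−3.08) + (+0.0737) + (+0.224) + (+0.37) + (+0.297) = -2.1153 W/m²/K.
ΔT = −F/λ = −13/(-2.1153) = 6.1 °C.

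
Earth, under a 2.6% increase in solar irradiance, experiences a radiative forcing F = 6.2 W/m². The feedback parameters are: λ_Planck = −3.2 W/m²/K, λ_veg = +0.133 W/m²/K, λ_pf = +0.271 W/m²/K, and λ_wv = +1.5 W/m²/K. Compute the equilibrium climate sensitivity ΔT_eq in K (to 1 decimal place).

Net feedback parameter λ = (−3.2) + (+0.133) + (+0.271) + (+1.5) = -1.296 W/m²/K.
ΔT = −F/λ = −6.2/(-1.296) = 4.8 K.

4.8 K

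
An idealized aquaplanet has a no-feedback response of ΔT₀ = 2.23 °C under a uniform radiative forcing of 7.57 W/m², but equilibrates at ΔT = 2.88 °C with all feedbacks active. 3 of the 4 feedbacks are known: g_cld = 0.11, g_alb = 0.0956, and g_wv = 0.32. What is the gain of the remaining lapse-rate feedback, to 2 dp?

Amplification A = ΔT/ΔT₀ = 2.88/2.23 = 1.291.
Total gain g = 1 − 1/A = 1 − 1/1.291 = 0.2254.
Known gains sum to 0.11 + 0.0956 + 0.32 = 0.5256.
g_lr = 0.2254 − 0.5256 = -0.30.

-0.30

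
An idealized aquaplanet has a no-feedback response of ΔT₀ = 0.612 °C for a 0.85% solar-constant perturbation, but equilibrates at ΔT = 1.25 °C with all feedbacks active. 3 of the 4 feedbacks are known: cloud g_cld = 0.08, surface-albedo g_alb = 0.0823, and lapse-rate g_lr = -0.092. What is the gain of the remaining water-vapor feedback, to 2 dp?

0.44

Amplification A = ΔT/ΔT₀ = 1.25/0.612 = 2.042.
Total gain g = 1 − 1/A = 1 − 1/2.042 = 0.5103.
Known gains sum to 0.08 + 0.0823 − 0.092 = 0.0703.
g_wv = 0.5103 − 0.0703 = 0.44.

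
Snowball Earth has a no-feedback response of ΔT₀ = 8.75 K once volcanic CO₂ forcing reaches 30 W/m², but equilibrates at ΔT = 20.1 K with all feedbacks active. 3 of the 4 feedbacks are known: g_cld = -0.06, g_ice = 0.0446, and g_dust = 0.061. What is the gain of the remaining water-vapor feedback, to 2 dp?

Amplification A = ΔT/ΔT₀ = 20.1/8.75 = 2.297.
Total gain g = 1 − 1/A = 1 − 1/2.297 = 0.5646.
Known gains sum to -0.06 + 0.0446 + 0.061 = 0.0456.
g_wv = 0.5646 − 0.0456 = 0.52.

0.52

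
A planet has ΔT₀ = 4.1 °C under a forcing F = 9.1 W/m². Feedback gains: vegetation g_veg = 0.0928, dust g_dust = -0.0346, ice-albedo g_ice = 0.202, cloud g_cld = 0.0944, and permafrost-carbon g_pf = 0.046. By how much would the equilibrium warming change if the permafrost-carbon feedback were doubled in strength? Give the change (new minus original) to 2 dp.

Original: g = 0.4006, ΔT = 4.1/(1−0.4006) = 6.8402 °C.
With doubled permafrost-carbon: g' = 0.4466, ΔT' = 4.1/(1−0.4466) = 7.4087 °C.
Change = 7.4087 − 6.8402 = 0.57 °C.

0.57 °C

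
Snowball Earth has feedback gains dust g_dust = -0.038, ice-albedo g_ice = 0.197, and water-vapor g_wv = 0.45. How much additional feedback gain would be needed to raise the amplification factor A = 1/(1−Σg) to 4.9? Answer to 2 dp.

0.19

Current total gain = 0.609.
Target gain for A = 4.9: g* = 1 − 1/4.9 = 0.7959.
Additional gain needed = 0.7959 − 0.609 = 0.19.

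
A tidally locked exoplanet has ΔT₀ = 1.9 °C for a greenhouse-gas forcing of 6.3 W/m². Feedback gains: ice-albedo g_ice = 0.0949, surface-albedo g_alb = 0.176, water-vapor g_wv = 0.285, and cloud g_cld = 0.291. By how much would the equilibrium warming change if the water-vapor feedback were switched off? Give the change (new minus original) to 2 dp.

Original: g = 0.8469, ΔT = 1.9/(1−0.8469) = 12.4102 °C.
Without water-vapor: g' = 0.5619, ΔT' = 1.9/(1−0.5619) = 4.3369 °C.
Change = 4.3369 − 12.4102 = -8.07 °C.

-8.07 °C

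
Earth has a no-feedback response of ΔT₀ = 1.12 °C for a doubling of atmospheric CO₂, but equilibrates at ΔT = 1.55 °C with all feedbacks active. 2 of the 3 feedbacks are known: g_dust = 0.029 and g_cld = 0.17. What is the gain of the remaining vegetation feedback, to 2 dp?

Amplification A = ΔT/ΔT₀ = 1.55/1.12 = 1.384.
Total gain g = 1 − 1/A = 1 − 1/1.384 = 0.2775.
Known gains sum to 0.029 + 0.17 = 0.199.
g_veg = 0.2775 − 0.199 = 0.08.

0.08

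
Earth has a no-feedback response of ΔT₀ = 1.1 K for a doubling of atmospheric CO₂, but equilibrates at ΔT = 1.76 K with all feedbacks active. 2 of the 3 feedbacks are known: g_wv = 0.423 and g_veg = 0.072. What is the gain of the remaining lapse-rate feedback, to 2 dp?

Amplification A = ΔT/ΔT₀ = 1.76/1.1 = 1.6.
Total gain g = 1 − 1/A = 1 − 1/1.6 = 0.375.
Known gains sum to 0.423 + 0.072 = 0.495.
g_lr = 0.375 − 0.495 = -0.12.

-0.12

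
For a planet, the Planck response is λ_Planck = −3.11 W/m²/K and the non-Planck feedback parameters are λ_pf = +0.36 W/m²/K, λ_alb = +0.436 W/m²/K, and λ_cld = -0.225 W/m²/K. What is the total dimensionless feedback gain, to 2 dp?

0.18

Convert to gains: g_pf = 0.36/3.11 = 0.1158; g_alb = 0.436/3.11 = 0.1402; g_cld = -0.225/3.11 = -0.07235.
Total gain g = 0.18365.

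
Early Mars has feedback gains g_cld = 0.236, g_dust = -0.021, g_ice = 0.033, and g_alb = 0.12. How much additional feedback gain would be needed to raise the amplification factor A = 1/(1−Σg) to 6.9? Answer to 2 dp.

Current total gain = 0.368.
Target gain for A = 6.9: g* = 1 − 1/6.9 = 0.8551.
Additional gain needed = 0.8551 − 0.368 = 0.49.

0.49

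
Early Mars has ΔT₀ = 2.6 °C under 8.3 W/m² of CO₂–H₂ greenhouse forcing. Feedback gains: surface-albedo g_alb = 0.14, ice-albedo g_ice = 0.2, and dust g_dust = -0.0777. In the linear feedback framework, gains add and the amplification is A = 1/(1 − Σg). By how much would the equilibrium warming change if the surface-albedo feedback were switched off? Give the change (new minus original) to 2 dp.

-0.56 °C

Original: g = 0.2623, ΔT = 2.6/(1−0.2623) = 3.5245 °C.
Without surface-albedo: g' = 0.1223, ΔT' = 2.6/(1−0.1223) = 2.9623 °C.
Change = 2.9623 − 3.5245 = -0.56 °C.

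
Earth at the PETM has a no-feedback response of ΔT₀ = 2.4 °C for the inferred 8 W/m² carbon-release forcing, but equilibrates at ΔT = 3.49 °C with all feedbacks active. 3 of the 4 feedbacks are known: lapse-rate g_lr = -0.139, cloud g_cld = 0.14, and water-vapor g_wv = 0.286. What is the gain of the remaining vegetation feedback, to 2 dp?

0.03

Amplification A = ΔT/ΔT₀ = 3.49/2.4 = 1.454.
Total gain g = 1 − 1/A = 1 − 1/1.454 = 0.3122.
Known gains sum to -0.139 + 0.14 + 0.286 = 0.287.
g_veg = 0.3122 − 0.287 = 0.03.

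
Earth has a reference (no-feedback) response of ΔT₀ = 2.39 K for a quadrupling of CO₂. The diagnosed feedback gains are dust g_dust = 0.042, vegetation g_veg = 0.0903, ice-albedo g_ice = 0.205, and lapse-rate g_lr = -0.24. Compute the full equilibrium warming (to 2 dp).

Total gain g = 0.042 + 0.0903 + 0.205 − 0.24 = 0.0973.
Amplification A = 1/(1 − 0.0973) = 1.108.
ΔT = 2.39 × 1.108 = 2.65 K.

2.65 K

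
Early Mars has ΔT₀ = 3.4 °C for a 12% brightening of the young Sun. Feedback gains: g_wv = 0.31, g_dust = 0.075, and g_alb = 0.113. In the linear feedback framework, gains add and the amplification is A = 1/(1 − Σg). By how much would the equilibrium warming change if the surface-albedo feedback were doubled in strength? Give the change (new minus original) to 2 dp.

1.97 °C

Original: g = 0.498, ΔT = 3.4/(1−0.498) = 6.7729 °C.
With doubled surface-albedo: g' = 0.611, ΔT' = 3.4/(1−0.611) = 8.7404 °C.
Change = 8.7404 − 6.7729 = 1.97 °C.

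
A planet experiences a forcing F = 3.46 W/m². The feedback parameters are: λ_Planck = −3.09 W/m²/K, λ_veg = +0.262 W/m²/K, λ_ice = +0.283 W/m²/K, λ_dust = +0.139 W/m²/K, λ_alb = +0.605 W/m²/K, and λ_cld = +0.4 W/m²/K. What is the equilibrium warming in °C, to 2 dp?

Net feedback parameter λ = (−3.09) + (+0.262) + (+0.283) + (+0.139) + (+0.605) + (+0.4) = -1.401 W/m²/K.
ΔT = −F/λ = −3.46/(-1.401) = 2.47 °C.

2.47 °C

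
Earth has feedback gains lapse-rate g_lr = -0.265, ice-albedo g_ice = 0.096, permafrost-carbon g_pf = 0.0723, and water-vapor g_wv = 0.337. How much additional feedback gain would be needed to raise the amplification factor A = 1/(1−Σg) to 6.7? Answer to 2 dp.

0.61

Current total gain = 0.2403.
Target gain for A = 6.7: g* = 1 − 1/6.7 = 0.8507.
Additional gain needed = 0.8507 − 0.2403 = 0.61.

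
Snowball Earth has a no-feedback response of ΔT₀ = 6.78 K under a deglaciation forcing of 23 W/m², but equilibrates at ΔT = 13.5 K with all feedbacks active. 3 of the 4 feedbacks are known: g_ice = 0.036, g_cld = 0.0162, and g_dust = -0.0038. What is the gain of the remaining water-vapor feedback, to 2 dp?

0.45

Amplification A = ΔT/ΔT₀ = 13.5/6.78 = 1.991.
Total gain g = 1 − 1/A = 1 − 1/1.991 = 0.4977.
Known gains sum to 0.036 + 0.0162 − 0.0038 = 0.0484.
g_wv = 0.4977 − 0.0484 = 0.45.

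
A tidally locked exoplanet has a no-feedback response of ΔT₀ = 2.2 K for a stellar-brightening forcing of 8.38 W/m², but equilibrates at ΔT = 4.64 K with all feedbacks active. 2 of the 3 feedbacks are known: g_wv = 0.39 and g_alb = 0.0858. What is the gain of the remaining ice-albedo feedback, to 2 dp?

Amplification A = ΔT/ΔT₀ = 4.64/2.2 = 2.109.
Total gain g = 1 − 1/A = 1 − 1/2.109 = 0.5258.
Known gains sum to 0.39 + 0.0858 = 0.4758.
g_ice = 0.5258 − 0.4758 = 0.05.

0.05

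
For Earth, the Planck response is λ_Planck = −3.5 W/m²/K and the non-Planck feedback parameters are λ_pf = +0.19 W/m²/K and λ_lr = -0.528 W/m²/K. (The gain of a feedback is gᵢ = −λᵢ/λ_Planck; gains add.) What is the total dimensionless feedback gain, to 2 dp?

-0.10

Convert to gains: g_pf = 0.19/3.5 = 0.05429; g_lr = -0.528/3.5 = -0.1509.
Total gain g = -0.09661.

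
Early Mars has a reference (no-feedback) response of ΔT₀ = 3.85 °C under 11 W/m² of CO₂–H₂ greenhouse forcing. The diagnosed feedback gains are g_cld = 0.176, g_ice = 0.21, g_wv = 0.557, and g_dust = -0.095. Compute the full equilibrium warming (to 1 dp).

Total gain g = 0.176 + 0.21 + 0.557 − 0.095 = 0.848.
Amplification A = 1/(1 − 0.848) = 6.579.
ΔT = 3.85 × 6.579 = 25.3 °C.

25.3 °C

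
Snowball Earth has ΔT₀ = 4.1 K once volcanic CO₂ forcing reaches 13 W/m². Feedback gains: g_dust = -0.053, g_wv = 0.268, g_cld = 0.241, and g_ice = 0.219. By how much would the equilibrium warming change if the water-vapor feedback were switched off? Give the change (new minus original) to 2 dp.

Original: g = 0.675, ΔT = 4.1/(1−0.675) = 12.6154 K.
Without water-vapor: g' = 0.407, ΔT' = 4.1/(1−0.407) = 6.9140 K.
Change = 6.9140 − 12.6154 = -5.70 K.

-5.70 K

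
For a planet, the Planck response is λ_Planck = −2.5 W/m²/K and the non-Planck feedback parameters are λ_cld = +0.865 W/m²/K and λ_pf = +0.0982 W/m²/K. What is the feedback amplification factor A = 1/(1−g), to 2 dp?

1.63

Convert to gains: g_cld = 0.865/2.5 = 0.346; g_pf = 0.0982/2.5 = 0.03928.
Total gain g = 0.38528.
A = 1/(1 − 0.38528) = 1.63.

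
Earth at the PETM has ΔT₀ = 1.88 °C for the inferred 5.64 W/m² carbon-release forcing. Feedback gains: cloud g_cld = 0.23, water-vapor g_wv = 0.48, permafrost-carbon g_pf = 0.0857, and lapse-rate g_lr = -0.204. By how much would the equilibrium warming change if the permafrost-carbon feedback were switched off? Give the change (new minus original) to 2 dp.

Original: g = 0.5917, ΔT = 1.88/(1−0.5917) = 4.6045 °C.
Without permafrost-carbon: g' = 0.506, ΔT' = 1.88/(1−0.506) = 3.8057 °C.
Change = 3.8057 − 4.6045 = -0.80 °C.

-0.80 °C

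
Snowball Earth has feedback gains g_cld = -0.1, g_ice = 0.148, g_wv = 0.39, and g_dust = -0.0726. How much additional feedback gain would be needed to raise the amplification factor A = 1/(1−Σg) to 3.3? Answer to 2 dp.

0.33

Current total gain = 0.3654.
Target gain for A = 3.3: g* = 1 − 1/3.3 = 0.697.
Additional gain needed = 0.697 − 0.3654 = 0.33.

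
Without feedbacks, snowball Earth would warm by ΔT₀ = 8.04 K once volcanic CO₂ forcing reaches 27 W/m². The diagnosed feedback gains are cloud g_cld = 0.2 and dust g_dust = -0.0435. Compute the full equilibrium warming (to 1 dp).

9.5 K

Total gain g = 0.2 − 0.0435 = 0.1565.
Amplification A = 1/(1 − 0.1565) = 1.186.
ΔT = 8.04 × 1.186 = 9.5 K.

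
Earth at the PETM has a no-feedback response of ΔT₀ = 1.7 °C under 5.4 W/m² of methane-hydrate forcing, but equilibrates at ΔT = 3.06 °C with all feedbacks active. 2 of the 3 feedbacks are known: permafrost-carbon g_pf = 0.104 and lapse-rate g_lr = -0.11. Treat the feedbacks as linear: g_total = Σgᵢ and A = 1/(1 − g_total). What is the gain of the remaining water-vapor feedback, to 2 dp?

Amplification A = ΔT/ΔT₀ = 3.06/1.7 = 1.8.
Total gain g = 1 − 1/A = 1 − 1/1.8 = 0.4444.
Known gains sum to 0.104 − 0.11 = -0.006.
g_wv = 0.4444 + 0.006 = 0.45.

0.45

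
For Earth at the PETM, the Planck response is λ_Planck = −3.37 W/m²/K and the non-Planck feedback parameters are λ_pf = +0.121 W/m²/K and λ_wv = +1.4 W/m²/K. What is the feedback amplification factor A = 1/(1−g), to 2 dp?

1.82

Convert to gains: g_pf = 0.121/3.37 = 0.03591; g_wv = 1.4/3.37 = 0.4154.
Total gain g = 0.45131.
A = 1/(1 − 0.45131) = 1.82.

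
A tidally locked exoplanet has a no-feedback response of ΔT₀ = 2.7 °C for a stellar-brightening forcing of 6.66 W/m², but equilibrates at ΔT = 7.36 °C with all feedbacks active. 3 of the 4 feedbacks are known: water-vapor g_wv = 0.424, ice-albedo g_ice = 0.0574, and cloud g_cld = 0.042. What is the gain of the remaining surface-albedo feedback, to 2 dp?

Amplification A = ΔT/ΔT₀ = 7.36/2.7 = 2.726.
Total gain g = 1 − 1/A = 1 − 1/2.726 = 0.6332.
Known gains sum to 0.424 + 0.0574 + 0.042 = 0.5234.
g_alb = 0.6332 − 0.5234 = 0.11.

0.11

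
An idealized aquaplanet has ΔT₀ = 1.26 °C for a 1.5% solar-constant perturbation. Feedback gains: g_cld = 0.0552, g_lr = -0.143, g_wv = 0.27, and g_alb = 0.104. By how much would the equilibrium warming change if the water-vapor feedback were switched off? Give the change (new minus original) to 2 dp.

Original: g = 0.2862, ΔT = 1.26/(1−0.2862) = 1.7652 °C.
Without water-vapor: g' = 0.0162, ΔT' = 1.26/(1−0.0162) = 1.2807 °C.
Change = 1.2807 − 1.7652 = -0.48 °C.

-0.48 °C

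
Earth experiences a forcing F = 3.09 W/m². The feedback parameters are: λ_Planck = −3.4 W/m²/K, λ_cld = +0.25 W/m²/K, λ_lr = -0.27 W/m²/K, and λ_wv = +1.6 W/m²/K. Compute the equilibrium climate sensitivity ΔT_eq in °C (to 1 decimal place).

1.7 °C

Net feedback parameter λ = (−3.4) + (+0.25) + (-0.27) + (+1.6) = -1.82 W/m²/K.
ΔT = −F/λ = −3.09/(-1.82) = 1.7 °C.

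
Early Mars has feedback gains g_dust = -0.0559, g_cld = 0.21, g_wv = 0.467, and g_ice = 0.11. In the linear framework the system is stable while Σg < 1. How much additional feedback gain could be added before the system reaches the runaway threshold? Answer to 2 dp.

0.27

Current total gain = -0.0559 + 0.21 + 0.467 + 0.11 = 0.7311.
Margin to runaway = 1 − 0.7311 = 0.27.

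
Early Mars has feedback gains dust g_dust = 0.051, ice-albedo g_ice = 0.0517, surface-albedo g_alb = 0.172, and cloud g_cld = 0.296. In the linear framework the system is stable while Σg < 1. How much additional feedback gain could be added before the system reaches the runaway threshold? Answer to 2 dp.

0.43

Current total gain = 0.051 + 0.0517 + 0.172 + 0.296 = 0.5707.
Margin to runaway = 1 − 0.5707 = 0.43.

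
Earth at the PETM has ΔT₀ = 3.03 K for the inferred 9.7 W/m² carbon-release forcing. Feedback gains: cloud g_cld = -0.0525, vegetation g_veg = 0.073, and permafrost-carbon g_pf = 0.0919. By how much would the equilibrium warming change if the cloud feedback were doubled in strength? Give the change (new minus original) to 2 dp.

-0.19 K

Original: g = 0.1124, ΔT = 3.03/(1−0.1124) = 3.4137 K.
With doubled cloud: g' = 0.0599, ΔT' = 3.03/(1−0.0599) = 3.2231 K.
Change = 3.2231 − 3.4137 = -0.19 K.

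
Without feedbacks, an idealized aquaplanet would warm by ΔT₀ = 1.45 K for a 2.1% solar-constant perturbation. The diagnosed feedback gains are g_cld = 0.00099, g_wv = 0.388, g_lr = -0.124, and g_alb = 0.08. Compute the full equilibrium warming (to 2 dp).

Total gain g = 0.00099 + 0.388 − 0.124 + 0.08 = 0.34499.
Amplification A = 1/(1 − 0.34499) = 1.527.
ΔT = 1.45 × 1.527 = 2.21 K.

2.21 K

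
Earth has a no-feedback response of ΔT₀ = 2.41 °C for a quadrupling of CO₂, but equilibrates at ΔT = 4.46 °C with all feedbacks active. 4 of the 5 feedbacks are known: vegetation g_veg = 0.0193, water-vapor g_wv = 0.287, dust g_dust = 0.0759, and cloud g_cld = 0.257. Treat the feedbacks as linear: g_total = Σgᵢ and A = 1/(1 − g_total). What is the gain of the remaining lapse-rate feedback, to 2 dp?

-0.18

Amplification A = ΔT/ΔT₀ = 4.46/2.41 = 1.851.
Total gain g = 1 − 1/A = 1 − 1/1.851 = 0.4598.
Known gains sum to 0.0193 + 0.287 + 0.0759 + 0.257 = 0.6392.
g_lr = 0.4598 − 0.6392 = -0.18.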